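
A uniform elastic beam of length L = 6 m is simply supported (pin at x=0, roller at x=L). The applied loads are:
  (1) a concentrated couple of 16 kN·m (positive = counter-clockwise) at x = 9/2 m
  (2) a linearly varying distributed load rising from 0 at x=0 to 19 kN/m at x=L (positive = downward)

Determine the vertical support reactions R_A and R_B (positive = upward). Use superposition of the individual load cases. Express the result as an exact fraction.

Load 1 — applied couple M₀=16 kN·m at a=9/2 m (b=L-a=3/2):
  R_A = M₀/L = 16/6 = 8/3 kN
  R_B = -M₀/L = -16/6 = -8/3 kN
Load 2 — triangular load w₀=19 kN/m (0→w₀ over full span):
  R_A = w₀L/6 = 19·6/6 = 19 kN
  R_B = w₀L/3 = 19·6/3 = 38 kN
Superposition: R_A = 65/3 kN, R_B = 106/3 kN

R_A = 65/3 kN, R_B = 106/3 kN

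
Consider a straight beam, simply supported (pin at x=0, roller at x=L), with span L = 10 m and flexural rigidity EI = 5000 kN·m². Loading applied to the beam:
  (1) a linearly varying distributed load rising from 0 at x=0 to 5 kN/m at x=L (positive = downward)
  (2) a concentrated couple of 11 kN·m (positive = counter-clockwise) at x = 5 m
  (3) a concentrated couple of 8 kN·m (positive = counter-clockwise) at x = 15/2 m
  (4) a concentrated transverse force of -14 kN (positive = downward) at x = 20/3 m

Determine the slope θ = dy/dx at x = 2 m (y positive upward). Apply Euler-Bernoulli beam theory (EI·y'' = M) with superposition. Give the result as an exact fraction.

Load 1 — triangular load w₀=5 kN/m (0→w₀ over full span):
  θ_1 = -w₀(7L⁴-30L²x²+15x⁴)/(360LEI) = -5·(7·10⁴-30·10²·2²+15·2⁴)/(360·10·5000) = -91/5625 rad
Load 2 — applied couple M₀=11 kN·m at a=5 m (b=L-a=5):
  θ_2 = (M₀x²/(2L)+C₁)/EI  [x≤a] with C₁=M₀(3b²-L²)/(6L)=-55/12 = (11·2²/(2·10)+(-55/12))/5000 = -143/300000 rad
Load 3 — applied couple M₀=8 kN·m at a=15/2 m (b=L-a=5/2):
  θ_3 = (M₀x²/(2L)+C₁)/EI  [x≤a] with C₁=M₀(3b²-L²)/(6L)=-65/6 = (8·2²/(2·10)+(-65/6))/5000 = -277/150000 rad
Load 4 — point force P=-14 kN at a=20/3 m (b=L-a=10/3):
  θ_4 = -Pb(L²-b²-3x²)/(6LEI)  [x≤a] = -(-14)·(10/3)·(10²-(10/3)²-3·2²)/(6·10·5000) = 1211/101250 rad
Superposition: θ = Σ θ_i = -52979/8100000 rad ≈ -0.006541 rad

θ(2) = -52979/8100000 rad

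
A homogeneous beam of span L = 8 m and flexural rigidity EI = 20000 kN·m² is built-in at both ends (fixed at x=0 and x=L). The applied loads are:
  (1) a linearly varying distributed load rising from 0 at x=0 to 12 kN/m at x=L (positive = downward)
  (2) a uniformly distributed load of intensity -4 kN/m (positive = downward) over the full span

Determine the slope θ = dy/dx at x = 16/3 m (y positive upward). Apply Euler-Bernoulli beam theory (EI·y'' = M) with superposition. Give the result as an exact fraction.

Load 1 — triangular load w₀=12 kN/m (0→w₀ over full span):
  θ_1 = -w₀(2x(L-x)(L-2x)(x+2L)+x²(L-x)²)/(120LEI) = -12·(2·(16/3)·(8-(16/3))·(8-2·(16/3))·((16/3)+2·8)+(16/3)²·(8-(16/3))²)/(120·8·20000) = 224/253125 rad
Load 2 — uniform load w=-4 kN/m over full span:
  θ_2 = -wx(L-x)(L-2x)/(12EI) = -(-4)·(16/3)·(8-(16/3))·(8-2·(16/3))/(12·20000) = -32/50625 rad
Superposition: θ = Σ θ_i = 64/253125 rad ≈ 0.000253 rad

θ(16/3) = 64/253125 rad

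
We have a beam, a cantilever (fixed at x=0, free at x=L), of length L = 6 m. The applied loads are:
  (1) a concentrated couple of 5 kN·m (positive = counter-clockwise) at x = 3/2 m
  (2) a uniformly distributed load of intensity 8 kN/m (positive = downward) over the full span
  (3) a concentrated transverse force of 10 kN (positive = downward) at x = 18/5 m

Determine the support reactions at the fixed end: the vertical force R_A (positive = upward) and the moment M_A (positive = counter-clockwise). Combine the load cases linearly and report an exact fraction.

Load 1 — applied couple M₀=5 kN·m at a=3/2 m (b=L-a=9/2):
  R_A = 0 kN
  M_A = -M₀ = -5 kN·m
Load 2 — uniform load w=8 kN/m over full span:
  R_A = wL = 8·6 = 48 kN
  M_A = wL²/2 = 8·6²/2 = 144 kN·m
Load 3 — point force P=10 kN at a=18/5 m (b=L-a=12/5):
  R_A = P = 10 kN
  M_A = Pa = 10·(18/5) = 36 kN·m
Superposition: R_A = 58 kN, M_A = 175 kN·m

R_A = 58 kN, M_A = 175 kN·m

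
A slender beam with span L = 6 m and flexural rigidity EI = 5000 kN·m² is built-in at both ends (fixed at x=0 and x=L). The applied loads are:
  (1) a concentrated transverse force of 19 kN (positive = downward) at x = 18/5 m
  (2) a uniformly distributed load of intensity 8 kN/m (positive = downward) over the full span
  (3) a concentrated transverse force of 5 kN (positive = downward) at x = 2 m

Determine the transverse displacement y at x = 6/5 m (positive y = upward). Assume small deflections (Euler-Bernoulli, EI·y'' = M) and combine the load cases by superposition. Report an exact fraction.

y(6/5) = -112184/29296875 m

Load 1 — point force P=19 kN at a=18/5 m (b=L-a=12/5):
  y_1 = -Pb²x²(3aL-(3a+b)x)/(6L³EI)  [x≤a] = -19·(12/5)²·(6/5)²·(3·(18/5)·6-(3·(18/5)+(12/5))·(6/5))/(6·6³·5000) = -11628/9765625 m
Load 2 — uniform load w=8 kN/m over full span:
  y_2 = -wx²(L-x)²/(24EI) = -8·(6/5)²·(6-(6/5))²/(24·5000) = -864/390625 m
Load 3 — point force P=5 kN at a=2 m (b=L-a=4):
  y_3 = -Pb²x²(3aL-(3a+b)x)/(6L³EI)  [x≤a] = -5·4²·(6/5)²·(3·2·6-(3·2+4)·(6/5))/(6·6³·5000) = -4/9375 m
Superposition: y = Σ y_i = -112184/29296875 m ≈ -0.003829 m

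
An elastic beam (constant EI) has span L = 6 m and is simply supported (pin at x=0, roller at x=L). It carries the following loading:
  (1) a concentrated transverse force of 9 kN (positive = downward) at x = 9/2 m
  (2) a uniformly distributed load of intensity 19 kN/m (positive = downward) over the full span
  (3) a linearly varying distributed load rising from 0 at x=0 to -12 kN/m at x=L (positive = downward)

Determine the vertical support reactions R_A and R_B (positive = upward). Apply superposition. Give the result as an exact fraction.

R_A = 189/4 kN, R_B = 159/4 kN

Load 1 — point force P=9 kN at a=9/2 m (b=L-a=3/2):
  R_A = Pb/L = 9·(3/2)/6 = 9/4 kN
  R_B = Pa/L = 9·(9/2)/6 = 27/4 kN
Load 2 — uniform load w=19 kN/m over full span:
  R_A = wL/2 = 19·6/2 = 57 kN
  R_B = wL/2 = 19·6/2 = 57 kN
Load 3 — triangular load w₀=-12 kN/m (0→w₀ over full span):
  R_A = w₀L/6 = (-12)·6/6 = -12 kN
  R_B = w₀L/3 = (-12)·6/3 = -24 kN
Superposition: R_A = 189/4 kN, R_B = 159/4 kN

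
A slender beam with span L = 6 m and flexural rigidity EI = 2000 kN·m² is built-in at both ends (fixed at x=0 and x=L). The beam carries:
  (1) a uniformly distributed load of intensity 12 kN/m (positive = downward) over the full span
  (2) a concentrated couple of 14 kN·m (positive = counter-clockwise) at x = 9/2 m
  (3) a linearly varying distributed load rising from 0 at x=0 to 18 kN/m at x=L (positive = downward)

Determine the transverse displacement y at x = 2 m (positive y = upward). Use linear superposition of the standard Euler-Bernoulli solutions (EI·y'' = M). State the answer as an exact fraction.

Load 1 — uniform load w=12 kN/m over full span:
  y_1 = -wx²(L-x)²/(24EI) = -12·2²·(6-2)²/(24·2000) = -2/125 m
Load 2 — applied couple M₀=14 kN·m at a=9/2 m (b=L-a=3/2):
  y_2 = (R_Ax³/6 - M_Ax²/2)/EI  [x≤a] with R_A=21/8, M_A=35/8 = ((21/8)·2³/6 - (35/8)·2²/2)/2000 = -21/8000 m
Load 3 — triangular load w₀=18 kN/m (0→w₀ over full span):
  y_3 = -w₀x²(L-x)²(x+2L)/(120LEI) = -18·2²·(6-2)²·(2+2·6)/(120·6·2000) = -7/625 m
Superposition: y = Σ y_i = -1193/40000 m ≈ -0.029825 m

y(2) = -1193/40000 m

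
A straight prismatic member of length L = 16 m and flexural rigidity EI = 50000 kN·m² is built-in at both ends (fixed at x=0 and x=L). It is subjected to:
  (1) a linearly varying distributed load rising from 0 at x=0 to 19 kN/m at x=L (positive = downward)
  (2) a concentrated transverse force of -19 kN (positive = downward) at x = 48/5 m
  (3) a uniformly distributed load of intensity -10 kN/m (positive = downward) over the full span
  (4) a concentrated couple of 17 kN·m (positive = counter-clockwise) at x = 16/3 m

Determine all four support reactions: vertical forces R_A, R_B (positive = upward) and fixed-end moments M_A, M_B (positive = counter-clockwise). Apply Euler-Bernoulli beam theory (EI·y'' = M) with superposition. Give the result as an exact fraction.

R_A = -59507/1500 kN, M_A = -10048/125 kN·m, R_B = 19007/1500 kN, M_B = 2447/125 kN·m

Load 1 — triangular load w₀=19 kN/m (0→w₀ over full span):
  R_A = 3w₀L/20 = 3·19·16/20 = 228/5 kN
  M_A = w₀L²/30 = 19·16²/30 = 2432/15 kN·m
  R_B = 7w₀L/20 = 7·19·16/20 = 532/5 kN
  M_B = -w₀L²/20 = -19·16²/20 = -1216/5 kN·m
Load 2 — point force P=-19 kN at a=48/5 m (b=L-a=32/5):
  R_A = Pb²(3a+b)/L³ = (-19)·(32/5)²·(3·(48/5)+(32/5))/16³ = -836/125 kN
  M_A = Pab²/L² = (-19)·(48/5)·(32/5)²/16² = -3648/125 kN·m
  R_B = Pa²(a+3b)/L³ = (-19)·(48/5)²·((48/5)+3·(32/5))/16³ = -1539/125 kN
  M_B = -Pa²b/L² = -(-19)·(48/5)²·(32/5)/16² = 5472/125 kN·m
Load 3 — uniform load w=-10 kN/m over full span:
  R_A = wL/2 = (-10)·16/2 = -80 kN
  M_A = wL²/12 = (-10)·16²/12 = -640/3 kN·m
  R_B = wL/2 = (-10)·16/2 = -80 kN
  M_B = -wL²/12 = -(-10)·16²/12 = 640/3 kN·m
Load 4 — applied couple M₀=17 kN·m at a=16/3 m (b=L-a=32/3):
  R_A = 6M₀ab/L³ = 6·17·(16/3)·(32/3)/16³ = 17/12 kN
  M_A = M₀b(2a-b)/L² = 17·(32/3)·(2·(16/3)-(32/3))/16² = 0 kN·m
  R_B = -6M₀ab/L³ = -6·17·(16/3)·(32/3)/16³ = -17/12 kN
  M_B = M₀a(2b-a)/L² = 17·(16/3)·(2·(32/3)-(16/3))/16² = 17/3 kN·m
Superposition: R_A = -59507/1500 kN, M_A = -10048/125 kN·m, R_B = 19007/1500 kN, M_B = 2447/125 kN·m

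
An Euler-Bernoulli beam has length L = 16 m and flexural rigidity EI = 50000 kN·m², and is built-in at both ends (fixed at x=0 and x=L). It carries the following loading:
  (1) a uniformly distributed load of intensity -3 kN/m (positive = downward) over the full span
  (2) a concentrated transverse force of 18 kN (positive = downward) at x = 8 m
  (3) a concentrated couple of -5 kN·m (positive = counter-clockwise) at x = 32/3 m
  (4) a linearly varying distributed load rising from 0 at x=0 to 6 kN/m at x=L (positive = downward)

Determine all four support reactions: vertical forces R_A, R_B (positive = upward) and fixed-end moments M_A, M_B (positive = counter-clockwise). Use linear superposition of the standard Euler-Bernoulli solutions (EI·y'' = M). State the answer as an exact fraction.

Load 1 — uniform load w=-3 kN/m over full span:
  R_A = wL/2 = (-3)·16/2 = -24 kN
  M_A = wL²/12 = (-3)·16²/12 = -64 kN·m
  R_B = wL/2 = (-3)·16/2 = -24 kN
  M_B = -wL²/12 = -(-3)·16²/12 = 64 kN·m
Load 2 — point force P=18 kN at a=8 m (b=L-a=8):
  R_A = Pb²(3a+b)/L³ = 18·8²·(3·8+8)/16³ = 9 kN
  M_A = Pab²/L² = 18·8·8²/16² = 36 kN·m
  R_B = Pa²(a+3b)/L³ = 18·8²·(8+3·8)/16³ = 9 kN
  M_B = -Pa²b/L² = -18·8²·8/16² = -36 kN·m
Load 3 — applied couple M₀=-5 kN·m at a=32/3 m (b=L-a=16/3):
  R_A = 6M₀ab/L³ = 6·(-5)·(32/3)·(16/3)/16³ = -5/12 kN
  M_A = M₀b(2a-b)/L² = (-5)·(16/3)·(2·(32/3)-(16/3))/16² = -5/3 kN·m
  R_B = -6M₀ab/L³ = -6·(-5)·(32/3)·(16/3)/16³ = 5/12 kN
  M_B = M₀a(2b-a)/L² = (-5)·(32/3)·(2·(16/3)-(32/3))/16² = 0 kN·m
Load 4 — triangular load w₀=6 kN/m (0→w₀ over full span):
  R_A = 3w₀L/20 = 3·6·16/20 = 72/5 kN
  M_A = w₀L²/30 = 6·16²/30 = 256/5 kN·m
  R_B = 7w₀L/20 = 7·6·16/20 = 168/5 kN
  M_B = -w₀L²/20 = -6·16²/20 = -384/5 kN·m
Superposition: R_A = -61/60 kN, M_A = 323/15 kN·m, R_B = 1141/60 kN, M_B = -244/5 kN·m

R_A = -61/60 kN, M_A = 323/15 kN·m, R_B = 1141/60 kN, M_B = -244/5 kN·m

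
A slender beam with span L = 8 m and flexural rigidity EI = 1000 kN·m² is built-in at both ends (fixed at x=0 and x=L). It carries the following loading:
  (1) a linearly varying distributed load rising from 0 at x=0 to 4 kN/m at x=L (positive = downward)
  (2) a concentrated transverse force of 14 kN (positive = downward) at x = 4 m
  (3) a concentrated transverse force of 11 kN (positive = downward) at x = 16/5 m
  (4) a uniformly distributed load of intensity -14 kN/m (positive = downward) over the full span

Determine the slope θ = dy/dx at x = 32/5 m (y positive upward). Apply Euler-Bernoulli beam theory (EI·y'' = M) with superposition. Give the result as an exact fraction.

θ(32/5) = -31178/1171875 rad

Load 1 — triangular load w₀=4 kN/m (0→w₀ over full span):
  θ_1 = -w₀(2x(L-x)(L-2x)(x+2L)+x²(L-x)²)/(120LEI) = -4·(2·(32/5)·(8-(32/5))·(8-2·(32/5))·((32/5)+2·8)+(32/5)²·(8-(32/5))²)/(120·8·1000) = 2048/234375 rad
Load 2 — point force P=14 kN at a=4 m (b=L-a=4):
  θ_2 = Pa²(L-x)(2bL-(3b+a)(L-x))/(2L³EI)  [x>a] = 14·4²·(8-(32/5))·(2·4·8-(3·4+4)·(8-(32/5)))/(2·8³·1000) = 42/3125 rad
Load 3 — point force P=11 kN at a=16/5 m (b=L-a=24/5):
  θ_3 = Pa²(L-x)(2bL-(3b+a)(L-x))/(2L³EI)  [x>a] = 11·(16/5)²·(8-(32/5))·(2·(24/5)·8-(3·(24/5)+(16/5))·(8-(32/5)))/(2·8³·1000) = 3344/390625 rad
Load 4 — uniform load w=-14 kN/m over full span:
  θ_4 = -wx(L-x)(L-2x)/(12EI) = -(-14)·(32/5)·(8-(32/5))·(8-2·(32/5))/(12·1000) = -896/15625 rad
Superposition: θ = Σ θ_i = -31178/1171875 rad ≈ -0.026605 rad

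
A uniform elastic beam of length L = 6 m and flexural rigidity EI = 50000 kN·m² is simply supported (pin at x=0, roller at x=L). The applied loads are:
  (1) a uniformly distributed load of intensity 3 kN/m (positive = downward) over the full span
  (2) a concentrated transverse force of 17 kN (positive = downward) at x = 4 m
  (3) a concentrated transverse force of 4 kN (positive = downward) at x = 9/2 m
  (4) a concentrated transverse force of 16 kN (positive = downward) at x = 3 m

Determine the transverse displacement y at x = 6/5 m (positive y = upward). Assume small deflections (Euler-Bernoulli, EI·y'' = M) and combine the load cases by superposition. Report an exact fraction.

y(6/5) = -840449/375000000 m

Load 1 — uniform load w=3 kN/m over full span:
  y_1 = -wx(L³-2Lx²+x³)/(24EI) = -3·(6/5)·(6³-2·6·(6/5)²+(6/5)³)/(24·50000) = -2349/3906250 m
Load 2 — point force P=17 kN at a=4 m (b=L-a=2):
  y_2 = -Pbx(L²-b²-x²)/(6LEI)  [x≤a] = -17·2·(6/5)·(6²-2²-(6/5)²)/(6·6·50000) = -3247/4687500 m
Load 3 — point force P=4 kN at a=9/2 m (b=L-a=3/2):
  y_3 = -Pbx(L²-b²-x²)/(6LEI)  [x≤a] = -4·(3/2)·(6/5)·(6²-(3/2)²-(6/5)²)/(6·6·50000) = -3231/25000000 m
Load 4 — point force P=16 kN at a=3 m (b=L-a=3):
  y_4 = -Pbx(L²-b²-x²)/(6LEI)  [x≤a] = -16·3·(6/5)·(6²-3²-(6/5)²)/(6·6·50000) = -639/781250 m
Superposition: y = Σ y_i = -840449/375000000 m ≈ -0.002241 m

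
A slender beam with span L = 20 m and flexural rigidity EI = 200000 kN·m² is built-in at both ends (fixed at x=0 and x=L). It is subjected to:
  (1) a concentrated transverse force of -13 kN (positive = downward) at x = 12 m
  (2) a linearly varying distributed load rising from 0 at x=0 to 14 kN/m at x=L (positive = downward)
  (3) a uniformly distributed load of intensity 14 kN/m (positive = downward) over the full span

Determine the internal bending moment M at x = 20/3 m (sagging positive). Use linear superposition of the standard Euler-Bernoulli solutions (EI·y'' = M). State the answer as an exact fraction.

M(20/3) = 422768/2025 kN·m

Load 1 — point force P=-13 kN at a=12 m (b=L-a=8):
  M_1 = Pb²(3a+b)x/L³ - Pab²/L²  [x≤a] = (-13)·8²·(3·12+8)·(20/3)/20³ - (-13)·12·8²/20² = -416/75 kN·m
Load 2 — triangular load w₀=14 kN/m (0→w₀ over full span):
  M_2 = 3w₀Lx/20 - w₀L²/30 - w₀x³/(6L) = 3·14·20·(20/3)/20 - 14·20²/30 - 14·(20/3)³/(6·20) = 4760/81 kN·m
Load 3 — uniform load w=14 kN/m over full span:
  M_3 = wLx/2 - wL²/12 - wx²/2 = 14·20·(20/3)/2 - 14·20²/12 - 14·(20/3)²/2 = 1400/9 kN·m
Superposition: M = Σ M_i = 422768/2025 kN·m ≈ 208.774321 kN·m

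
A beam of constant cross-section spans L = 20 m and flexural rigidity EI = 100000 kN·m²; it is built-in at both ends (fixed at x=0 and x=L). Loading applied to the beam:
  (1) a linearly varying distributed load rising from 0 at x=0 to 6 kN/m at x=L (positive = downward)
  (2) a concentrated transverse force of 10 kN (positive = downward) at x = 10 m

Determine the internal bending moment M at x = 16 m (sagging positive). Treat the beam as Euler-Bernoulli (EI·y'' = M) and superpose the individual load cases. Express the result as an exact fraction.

M(16) = -9/5 kN·m

Load 1 — triangular load w₀=6 kN/m (0→w₀ over full span):
  M_1 = 3w₀Lx/20 - w₀L²/30 - w₀x³/(6L) = 3·6·20·16/20 - 6·20²/30 - 6·16³/(6·20) = 16/5 kN·m
Load 2 — point force P=10 kN at a=10 m (b=L-a=10):
  M_2 = Pa²(a+3b)(L-x)/L³ - Pa²b/L²  [x>a] = 10·10²·(10+3·10)·(20-16)/20³ - 10·10²·10/20² = -5 kN·m
Superposition: M = Σ M_i = -9/5 kN·m ≈ -1.800000 kN·m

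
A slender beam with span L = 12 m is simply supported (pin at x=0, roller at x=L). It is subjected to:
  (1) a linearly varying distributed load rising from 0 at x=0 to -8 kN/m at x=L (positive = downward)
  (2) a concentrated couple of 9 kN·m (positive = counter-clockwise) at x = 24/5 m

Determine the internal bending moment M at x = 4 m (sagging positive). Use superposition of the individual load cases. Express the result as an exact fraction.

M(4) = -485/9 kN·m

Load 1 — triangular load w₀=-8 kN/m (0→w₀ over full span):
  M_1 = w₀Lx/6 - w₀x³/(6L) = (-8)·12·4/6 - (-8)·4³/(6·12) = -512/9 kN·m
Load 2 — applied couple M₀=9 kN·m at a=24/5 m (b=L-a=36/5):
  M_2 = M₀x/L  [x≤a] = 9·4/12 = 3 kN·m
Superposition: M = Σ M_i = -485/9 kN·m ≈ -53.888889 kN·m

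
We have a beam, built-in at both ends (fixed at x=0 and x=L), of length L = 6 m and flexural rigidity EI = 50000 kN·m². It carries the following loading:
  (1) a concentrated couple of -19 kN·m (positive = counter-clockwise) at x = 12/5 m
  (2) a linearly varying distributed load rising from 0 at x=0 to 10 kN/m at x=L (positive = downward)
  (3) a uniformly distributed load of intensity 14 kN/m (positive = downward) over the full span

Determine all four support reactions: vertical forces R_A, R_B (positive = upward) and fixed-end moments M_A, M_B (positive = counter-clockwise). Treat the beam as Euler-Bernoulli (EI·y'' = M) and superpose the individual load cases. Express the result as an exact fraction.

Load 1 — applied couple M₀=-19 kN·m at a=12/5 m (b=L-a=18/5):
  R_A = 6M₀ab/L³ = 6·(-19)·(12/5)·(18/5)/6³ = -114/25 kN
  M_A = M₀b(2a-b)/L² = (-19)·(18/5)·(2·(12/5)-(18/5))/6² = -57/25 kN·m
  R_B = -6M₀ab/L³ = -6·(-19)·(12/5)·(18/5)/6³ = 114/25 kN
  M_B = M₀a(2b-a)/L² = (-19)·(12/5)·(2·(18/5)-(12/5))/6² = -152/25 kN·m
Load 2 — triangular load w₀=10 kN/m (0→w₀ over full span):
  R_A = 3w₀L/20 = 3·10·6/20 = 9 kN
  M_A = w₀L²/30 = 10·6²/30 = 12 kN·m
  R_B = 7w₀L/20 = 7·10·6/20 = 21 kN
  M_B = -w₀L²/20 = -10·6²/20 = -18 kN·m
Load 3 — uniform load w=14 kN/m over full span:
  R_A = wL/2 = 14·6/2 = 42 kN
  M_A = wL²/12 = 14·6²/12 = 42 kN·m
  R_B = wL/2 = 14·6/2 = 42 kN
  M_B = -wL²/12 = -14·6²/12 = -42 kN·m
Superposition: R_A = 1161/25 kN, M_A = 1293/25 kN·m, R_B = 1689/25 kN, M_B = -1652/25 kN·m

R_A = 1161/25 kN, M_A = 1293/25 kN·m, R_B = 1689/25 kN, M_B = -1652/25 kN·m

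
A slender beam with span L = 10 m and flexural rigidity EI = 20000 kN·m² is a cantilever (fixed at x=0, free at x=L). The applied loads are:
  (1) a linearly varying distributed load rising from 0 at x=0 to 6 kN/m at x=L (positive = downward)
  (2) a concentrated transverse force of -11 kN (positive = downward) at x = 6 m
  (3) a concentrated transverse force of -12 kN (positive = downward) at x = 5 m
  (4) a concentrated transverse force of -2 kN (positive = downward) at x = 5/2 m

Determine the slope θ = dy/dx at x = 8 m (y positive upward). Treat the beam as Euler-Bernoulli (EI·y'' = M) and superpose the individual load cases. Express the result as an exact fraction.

Load 1 — triangular load w₀=6 kN/m (0→w₀ over full span):
  θ_1 = (w₀Lx²/4-w₀L²x/3-w₀x⁴/(24L))/EI = (6·10·8²/4-6·10²·8/3-6·8⁴/(24·10))/20000 = -116/3125 rad
Load 2 — point force P=-11 kN at a=6 m (b=L-a=4):
  θ_2 = -Pa²/(2EI)  [x>a] = -(-11)·6²/(2·20000) = 99/10000 rad
Load 3 — point force P=-12 kN at a=5 m (b=L-a=5):
  θ_3 = -Pa²/(2EI)  [x>a] = -(-12)·5²/(2·20000) = 3/400 rad
Load 4 — point force P=-2 kN at a=5/2 m (b=L-a=15/2):
  θ_4 = -Pa²/(2EI)  [x>a] = -(-2)·(5/2)²/(2·20000) = 1/3200 rad
Superposition: θ = Σ θ_i = -7763/400000 rad ≈ -0.019408 rad

θ(8) = -7763/400000 rad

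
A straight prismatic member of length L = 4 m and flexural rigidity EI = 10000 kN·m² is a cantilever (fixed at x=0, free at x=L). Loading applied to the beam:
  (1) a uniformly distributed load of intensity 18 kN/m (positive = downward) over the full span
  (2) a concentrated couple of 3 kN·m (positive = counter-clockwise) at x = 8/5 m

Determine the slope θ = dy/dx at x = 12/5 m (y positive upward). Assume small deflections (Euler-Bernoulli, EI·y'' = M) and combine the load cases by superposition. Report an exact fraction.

Load 1 — uniform load w=18 kN/m over full span:
  θ_1 = -wx(x²-3Lx+3L²)/(6EI) = -18·(12/5)·((12/5)²-3·4·(12/5)+3·4²)/(6·10000) = -1404/78125 rad
Load 2 — applied couple M₀=3 kN·m at a=8/5 m (b=L-a=12/5):
  θ_2 = M₀a/EI  [x>a] = 3·(8/5)/10000 = 3/6250 rad
Superposition: θ = Σ θ_i = -2733/156250 rad ≈ -0.017491 rad

θ(12/5) = -2733/156250 rad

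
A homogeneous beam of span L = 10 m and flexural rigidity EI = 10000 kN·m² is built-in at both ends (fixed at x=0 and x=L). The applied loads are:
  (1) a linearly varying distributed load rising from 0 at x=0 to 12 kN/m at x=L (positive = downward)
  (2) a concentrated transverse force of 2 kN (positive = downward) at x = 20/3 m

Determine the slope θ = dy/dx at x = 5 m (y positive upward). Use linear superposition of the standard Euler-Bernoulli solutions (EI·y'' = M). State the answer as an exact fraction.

θ(5) = -31/43200 rad

Load 1 — triangular load w₀=12 kN/m (0→w₀ over full span):
  θ_1 = -w₀(2x(L-x)(L-2x)(x+2L)+x²(L-x)²)/(120LEI) = -12·(2·5·(10-5)·(10-2·5)·(5+2·10)+5²·(10-5)²)/(120·10·10000) = -1/1600 rad
Load 2 — point force P=2 kN at a=20/3 m (b=L-a=10/3):
  θ_2 = -Pb²x(2aL-(3a+b)x)/(2L³EI)  [x≤a] = -2·(10/3)²·5·(2·(20/3)·10-(3·(20/3)+(10/3))·5)/(2·10³·10000) = -1/10800 rad
Superposition: θ = Σ θ_i = -31/43200 rad ≈ -0.000718 rad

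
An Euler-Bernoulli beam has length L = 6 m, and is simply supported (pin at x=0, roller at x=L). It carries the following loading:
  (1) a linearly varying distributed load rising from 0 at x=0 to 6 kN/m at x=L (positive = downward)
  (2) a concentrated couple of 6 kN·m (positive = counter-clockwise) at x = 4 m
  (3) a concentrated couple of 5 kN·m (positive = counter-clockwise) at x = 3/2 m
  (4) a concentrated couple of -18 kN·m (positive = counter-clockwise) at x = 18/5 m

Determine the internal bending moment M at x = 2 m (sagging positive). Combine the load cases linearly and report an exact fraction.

Load 1 — triangular load w₀=6 kN/m (0→w₀ over full span):
  M_1 = w₀Lx/6 - w₀x³/(6L) = 6·6·2/6 - 6·2³/(6·6) = 32/3 kN·m
Load 2 — applied couple M₀=6 kN·m at a=4 m (b=L-a=2):
  M_2 = M₀x/L  [x≤a] = 6·2/6 = 2 kN·m
Load 3 — applied couple M₀=5 kN·m at a=3/2 m (b=L-a=9/2):
  M_3 = M₀x/L - M₀  [x>a] = 5·2/6 - 5 = -10/3 kN·m
Load 4 — applied couple M₀=-18 kN·m at a=18/5 m (b=L-a=12/5):
  M_4 = M₀x/L  [x≤a] = (-18)·2/6 = -6 kN·m
Superposition: M = Σ M_i = 10/3 kN·m ≈ 3.333333 kN·m

M(2) = 10/3 kN·m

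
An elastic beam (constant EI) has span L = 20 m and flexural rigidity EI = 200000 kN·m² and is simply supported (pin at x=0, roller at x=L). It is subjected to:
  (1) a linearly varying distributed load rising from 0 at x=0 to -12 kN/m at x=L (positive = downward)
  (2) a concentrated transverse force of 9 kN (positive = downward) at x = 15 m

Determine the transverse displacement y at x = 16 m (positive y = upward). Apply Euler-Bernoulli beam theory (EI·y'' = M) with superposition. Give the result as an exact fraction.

Load 1 — triangular load w₀=-12 kN/m (0→w₀ over full span):
  y_1 = -w₀x(7L⁴-10L²x²+3x⁴)/(360LEI) = -(-12)·16·(7·20⁴-10·20²·16²+3·16⁴)/(360·20·200000) = 3048/78125 m
Load 2 — point force P=9 kN at a=15 m (b=L-a=5):
  y_2 = -Pa(L-x)(2Lx-a²-x²)/(6LEI)  [x>a] = -9·15·(20-16)·(2·20·16-15²-16²)/(6·20·200000) = -1431/400000 m
Superposition: y = Σ y_i = 354369/10000000 m ≈ 0.035437 m

y(16) = 354369/10000000 m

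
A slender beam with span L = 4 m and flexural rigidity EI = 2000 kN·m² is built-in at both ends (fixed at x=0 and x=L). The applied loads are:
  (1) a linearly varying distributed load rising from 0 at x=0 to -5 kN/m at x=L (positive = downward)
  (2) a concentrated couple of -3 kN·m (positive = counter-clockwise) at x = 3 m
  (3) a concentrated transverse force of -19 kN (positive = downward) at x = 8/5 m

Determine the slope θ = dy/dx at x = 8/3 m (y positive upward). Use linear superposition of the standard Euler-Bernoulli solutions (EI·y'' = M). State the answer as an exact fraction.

θ(8/3) = -316199/121500000 rad

Load 1 — triangular load w₀=-5 kN/m (0→w₀ over full span):
  θ_1 = -w₀(2x(L-x)(L-2x)(x+2L)+x²(L-x)²)/(120LEI) = -(-5)·(2·(8/3)·(4-(8/3))·(4-2·(8/3))·((8/3)+2·4)+(8/3)²·(4-(8/3))²)/(120·4·2000) = -14/30375 rad
Load 2 — applied couple M₀=-3 kN·m at a=3 m (b=L-a=1):
  θ_2 = (R_Ax²/2 - M_Ax)/EI  [x≤a] with R_A=-27/32, M_A=-15/16 = ((-27/32)·(8/3)²/2 - (-15/16)·(8/3))/2000 = -1/4000 rad
Load 3 — point force P=-19 kN at a=8/5 m (b=L-a=12/5):
  θ_3 = Pa²(L-x)(2bL-(3b+a)(L-x))/(2L³EI)  [x>a] = (-19)·(8/5)²·(4-(8/3))·(2·(12/5)·4-(3·(12/5)+(8/5))·(4-(8/3)))/(2·4³·2000) = -266/140625 rad
Superposition: θ = Σ θ_i = -316199/121500000 rad ≈ -0.002602 rad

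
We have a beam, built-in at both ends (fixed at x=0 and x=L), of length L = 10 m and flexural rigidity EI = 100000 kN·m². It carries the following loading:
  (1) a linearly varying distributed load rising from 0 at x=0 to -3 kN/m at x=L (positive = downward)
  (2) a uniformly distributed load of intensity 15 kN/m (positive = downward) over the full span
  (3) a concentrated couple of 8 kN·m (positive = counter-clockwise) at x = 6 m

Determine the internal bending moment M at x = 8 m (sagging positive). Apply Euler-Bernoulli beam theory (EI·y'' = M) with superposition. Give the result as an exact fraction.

Load 1 — triangular load w₀=-3 kN/m (0→w₀ over full span):
  M_1 = 3w₀Lx/20 - w₀L²/30 - w₀x³/(6L) = 3·(-3)·10·8/20 - (-3)·10²/30 - (-3)·8³/(6·10) = -2/5 kN·m
Load 2 — uniform load w=15 kN/m over full span:
  M_2 = wLx/2 - wL²/12 - wx²/2 = 15·10·8/2 - 15·10²/12 - 15·8²/2 = -5 kN·m
Load 3 — applied couple M₀=8 kN·m at a=6 m (b=L-a=4):
  M_3 = R_Ax - M_A - M₀  [x>a] with R_A=144/125, M_A=64/25 = (144/125)·8 - (64/25) - 8 = -168/125 kN·m
Superposition: M = Σ M_i = -843/125 kN·m ≈ -6.744000 kN·m

M(8) = -843/125 kN·m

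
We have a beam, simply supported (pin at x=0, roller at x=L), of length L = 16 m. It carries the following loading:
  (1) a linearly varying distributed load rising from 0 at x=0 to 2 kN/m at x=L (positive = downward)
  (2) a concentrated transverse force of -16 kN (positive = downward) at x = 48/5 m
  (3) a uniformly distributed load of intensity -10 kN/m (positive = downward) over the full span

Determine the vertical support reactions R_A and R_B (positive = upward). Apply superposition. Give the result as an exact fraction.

Load 1 — triangular load w₀=2 kN/m (0→w₀ over full span):
  R_A = w₀L/6 = 2·16/6 = 16/3 kN
  R_B = w₀L/3 = 2·16/3 = 32/3 kN
Load 2 — point force P=-16 kN at a=48/5 m (b=L-a=32/5):
  R_A = Pb/L = (-16)·(32/5)/16 = -32/5 kN
  R_B = Pa/L = (-16)·(48/5)/16 = -48/5 kN
Load 3 — uniform load w=-10 kN/m over full span:
  R_A = wL/2 = (-10)·16/2 = -80 kN
  R_B = wL/2 = (-10)·16/2 = -80 kN
Superposition: R_A = -1216/15 kN, R_B = -1184/15 kN

R_A = -1216/15 kN, R_B = -1184/15 kN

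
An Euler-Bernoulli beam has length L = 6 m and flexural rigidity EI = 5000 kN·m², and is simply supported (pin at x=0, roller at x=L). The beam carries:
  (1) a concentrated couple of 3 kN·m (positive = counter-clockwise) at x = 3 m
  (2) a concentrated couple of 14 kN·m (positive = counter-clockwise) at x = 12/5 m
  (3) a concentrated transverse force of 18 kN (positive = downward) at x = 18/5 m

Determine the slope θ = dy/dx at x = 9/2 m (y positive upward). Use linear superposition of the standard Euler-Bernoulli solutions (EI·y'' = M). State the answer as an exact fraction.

Load 1 — applied couple M₀=3 kN·m at a=3 m (b=L-a=3):
  θ_1 = (M₀x²/(2L)-M₀(x-a)+C₁)/EI  [x>a] with C₁=M₀(3b²-L²)/(6L)=-3/4 = (3·(9/2)²/(2·6)-3·((9/2)-3)+(-3/4))/5000 = -3/80000 rad
Load 2 — applied couple M₀=14 kN·m at a=12/5 m (b=L-a=18/5):
  θ_2 = (M₀x²/(2L)-M₀(x-a)+C₁)/EI  [x>a] with C₁=M₀(3b²-L²)/(6L)=28/25 = (14·(9/2)²/(2·6)-14·((9/2)-(12/5))+(28/25))/5000 = -931/1000000 rad
Load 3 — point force P=18 kN at a=18/5 m (b=L-a=12/5):
  θ_3 = -Pa(2L²-6Lx+3x²+a²)/(6LEI)  [x>a] = -18·(18/5)·(2·6²-6·6·(9/2)+3·(9/2)²+(18/5)²)/(6·6·5000) = 14661/2500000 rad
Superposition: θ = Σ θ_i = 48959/10000000 rad ≈ 0.004896 rad

θ(9/2) = 48959/10000000 rad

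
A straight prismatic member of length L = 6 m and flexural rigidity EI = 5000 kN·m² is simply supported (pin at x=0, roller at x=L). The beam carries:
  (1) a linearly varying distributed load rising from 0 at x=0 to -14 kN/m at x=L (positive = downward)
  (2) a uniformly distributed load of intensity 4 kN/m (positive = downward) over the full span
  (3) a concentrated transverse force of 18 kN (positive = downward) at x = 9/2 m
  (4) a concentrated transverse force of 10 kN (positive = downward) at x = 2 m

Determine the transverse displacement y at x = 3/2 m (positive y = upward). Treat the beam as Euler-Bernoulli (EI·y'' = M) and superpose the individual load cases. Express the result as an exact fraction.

y(3/2) = -25069/3840000 m

Load 1 — triangular load w₀=-14 kN/m (0→w₀ over full span):
  y_1 = -w₀x(7L⁴-10L²x²+3x⁴)/(360LEI) = -(-14)·(3/2)·(7·6⁴-10·6²·(3/2)²+3·(3/2)⁴)/(360·6·5000) = 20601/1280000 m
Load 2 — uniform load w=4 kN/m over full span:
  y_2 = -wx(L³-2Lx²+x³)/(24EI) = -4·(3/2)·(6³-2·6·(3/2)²+(3/2)³)/(24·5000) = -1539/160000 m
Load 3 — point force P=18 kN at a=9/2 m (b=L-a=3/2):
  y_3 = -Pbx(L²-b²-x²)/(6LEI)  [x≤a] = -18·(3/2)·(3/2)·(6²-(3/2)²-(3/2)²)/(6·6·5000) = -567/80000 m
Load 4 — point force P=10 kN at a=2 m (b=L-a=4):
  y_4 = -Pbx(L²-b²-x²)/(6LEI)  [x≤a] = -10·4·(3/2)·(6²-4²-(3/2)²)/(6·6·5000) = -71/12000 m
Superposition: y = Σ y_i = -25069/3840000 m ≈ -0.006528 m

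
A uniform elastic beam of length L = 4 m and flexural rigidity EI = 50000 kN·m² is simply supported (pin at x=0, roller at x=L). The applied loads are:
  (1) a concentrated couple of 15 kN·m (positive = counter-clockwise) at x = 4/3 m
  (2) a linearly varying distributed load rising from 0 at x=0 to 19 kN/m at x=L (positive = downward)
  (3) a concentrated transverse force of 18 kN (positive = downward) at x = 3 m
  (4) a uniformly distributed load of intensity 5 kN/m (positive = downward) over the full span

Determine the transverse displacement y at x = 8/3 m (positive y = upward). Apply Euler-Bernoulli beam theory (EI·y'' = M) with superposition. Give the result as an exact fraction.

y(8/3) = -18667/18225000 m

Load 1 — applied couple M₀=15 kN·m at a=4/3 m (b=L-a=8/3):
  y_1 = (M₀x³/(6L)-M₀(x-a)²/2+C₁x)/EI  [x>a] with C₁=M₀(3b²-L²)/(6L)=10/3 = (15·(8/3)³/(6·4)-15·((8/3)-(4/3))²/2+(10/3)·(8/3))/50000 = 1/6750 m
Load 2 — triangular load w₀=19 kN/m (0→w₀ over full span):
  y_2 = -w₀x(7L⁴-10L²x²+3x⁴)/(360LEI) = -19·(8/3)·(7·4⁴-10·4²·(8/3)²+3·(8/3)⁴)/(360·4·50000) = -1292/2278125 m
Load 3 — point force P=18 kN at a=3 m (b=L-a=1):
  y_3 = -Pbx(L²-b²-x²)/(6LEI)  [x≤a] = -18·1·(8/3)·(4²-1²-(8/3)²)/(6·4·50000) = -71/225000 m
Load 4 — uniform load w=5 kN/m over full span:
  y_4 = -wx(L³-2Lx²+x³)/(24EI) = -5·(8/3)·(4³-2·4·(8/3)²+(8/3)³)/(24·50000) = -44/151875 m
Superposition: y = Σ y_i = -18667/18225000 m ≈ -0.001024 m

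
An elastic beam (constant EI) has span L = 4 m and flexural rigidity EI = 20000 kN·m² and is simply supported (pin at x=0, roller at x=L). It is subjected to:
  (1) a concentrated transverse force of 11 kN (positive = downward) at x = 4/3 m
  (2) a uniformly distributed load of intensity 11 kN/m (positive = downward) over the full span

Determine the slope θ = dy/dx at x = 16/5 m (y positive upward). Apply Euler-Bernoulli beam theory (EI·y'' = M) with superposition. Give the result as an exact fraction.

θ(16/5) = 19459/12656250 rad

Load 1 — point force P=11 kN at a=4/3 m (b=L-a=8/3):
  θ_1 = -Pa(2L²-6Lx+3x²+a²)/(6LEI)  [x>a] = -11·(4/3)·(2·4²-6·4·(16/5)+3·(16/5)²+(4/3)²)/(6·4·20000) = 1903/5062500 rad
Load 2 — uniform load w=11 kN/m over full span:
  θ_2 = -w(L³-6Lx²+4x³)/(24EI) = -11·(4³-6·4·(16/5)²+4·(16/5)³)/(24·20000) = 363/312500 rad
Superposition: θ = Σ θ_i = 19459/12656250 rad ≈ 0.001538 rad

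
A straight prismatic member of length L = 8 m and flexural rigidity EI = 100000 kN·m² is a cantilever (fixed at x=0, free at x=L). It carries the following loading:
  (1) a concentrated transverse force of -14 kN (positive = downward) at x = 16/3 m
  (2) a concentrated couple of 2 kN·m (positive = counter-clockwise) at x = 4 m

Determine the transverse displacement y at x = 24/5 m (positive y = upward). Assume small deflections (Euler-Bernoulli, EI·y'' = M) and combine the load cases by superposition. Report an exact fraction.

y(24/5) = 4879/781250 m

Load 1 — point force P=-14 kN at a=16/3 m (b=L-a=8/3):
  y_1 = -Px²(3a-x)/(6EI)  [x≤a] = -(-14)·(24/5)²·(3·(16/3)-(24/5))/(6·100000) = 2352/390625 m
Load 2 — applied couple M₀=2 kN·m at a=4 m (b=L-a=4):
  y_2 = M₀a(2x-a)/(2EI)  [x>a] = 2·4·(2·(24/5)-4)/(2·100000) = 7/31250 m
Superposition: y = Σ y_i = 4879/781250 m ≈ 0.006245 m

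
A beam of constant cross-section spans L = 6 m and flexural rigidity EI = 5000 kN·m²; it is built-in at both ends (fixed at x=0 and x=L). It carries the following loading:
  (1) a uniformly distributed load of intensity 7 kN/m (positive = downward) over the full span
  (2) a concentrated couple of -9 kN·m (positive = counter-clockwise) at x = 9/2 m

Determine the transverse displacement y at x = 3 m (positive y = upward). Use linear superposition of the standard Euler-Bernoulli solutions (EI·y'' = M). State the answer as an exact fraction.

Load 1 — uniform load w=7 kN/m over full span:
  y_1 = -wx²(L-x)²/(24EI) = -7·3²·(6-3)²/(24·5000) = -189/40000 m
Load 2 — applied couple M₀=-9 kN·m at a=9/2 m (b=L-a=3/2):
  y_2 = (R_Ax³/6 - M_Ax²/2)/EI  [x≤a] with R_A=-27/16, M_A=-45/16 = ((-27/16)·3³/6 - (-45/16)·3²/2)/5000 = 81/80000 m
Superposition: y = Σ y_i = -297/80000 m ≈ -0.003713 m

y(3) = -297/80000 m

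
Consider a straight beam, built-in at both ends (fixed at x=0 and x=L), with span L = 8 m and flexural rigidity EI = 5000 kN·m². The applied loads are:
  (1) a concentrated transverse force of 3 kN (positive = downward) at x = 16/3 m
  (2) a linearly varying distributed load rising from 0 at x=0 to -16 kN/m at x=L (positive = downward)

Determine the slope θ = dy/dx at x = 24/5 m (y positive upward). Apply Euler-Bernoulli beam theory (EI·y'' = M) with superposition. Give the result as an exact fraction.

θ(24/5) = -2972/1171875 rad

Load 1 — point force P=3 kN at a=16/3 m (b=L-a=8/3):
  θ_1 = -Pb²x(2aL-(3a+b)x)/(2L³EI)  [x≤a] = -3·(8/3)²·(24/5)·(2·(16/3)·8-(3·(16/3)+(8/3))·(24/5))/(2·8³·5000) = 4/46875 rad
Load 2 — triangular load w₀=-16 kN/m (0→w₀ over full span):
  θ_2 = -w₀(2x(L-x)(L-2x)(x+2L)+x²(L-x)²)/(120LEI) = -(-16)·(2·(24/5)·(8-(24/5))·(8-2·(24/5))·((24/5)+2·8)+(24/5)²·(8-(24/5))²)/(120·8·5000) = -1024/390625 rad
Superposition: θ = Σ θ_i = -2972/1171875 rad ≈ -0.002536 rad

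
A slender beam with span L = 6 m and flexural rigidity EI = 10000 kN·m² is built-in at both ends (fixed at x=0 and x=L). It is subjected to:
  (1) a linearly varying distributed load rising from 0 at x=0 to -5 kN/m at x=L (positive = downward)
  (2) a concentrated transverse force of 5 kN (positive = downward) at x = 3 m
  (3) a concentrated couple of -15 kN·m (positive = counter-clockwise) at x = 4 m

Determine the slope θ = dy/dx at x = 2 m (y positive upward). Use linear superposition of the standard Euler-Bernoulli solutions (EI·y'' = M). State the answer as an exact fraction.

Load 1 — triangular load w₀=-5 kN/m (0→w₀ over full span):
  θ_1 = -w₀(2x(L-x)(L-2x)(x+2L)+x²(L-x)²)/(120LEI) = -(-5)·(2·2·(6-2)·(6-2·2)·(2+2·6)+2²·(6-2)²)/(120·6·10000) = 2/5625 rad
Load 2 — point force P=5 kN at a=3 m (b=L-a=3):
  θ_2 = -Pb²x(2aL-(3a+b)x)/(2L³EI)  [x≤a] = -5·3²·2·(2·3·6-(3·3+3)·2)/(2·6³·10000) = -1/4000 rad
Load 3 — applied couple M₀=-15 kN·m at a=4 m (b=L-a=2):
  θ_3 = (R_Ax²/2 - M_Ax)/EI  [x≤a] with R_A=-10/3, M_A=-5 = ((-10/3)·2²/2 - (-5)·2)/10000 = 1/3000 rad
Superposition: θ = Σ θ_i = 79/180000 rad ≈ 0.000439 rad

θ(2) = 79/180000 rad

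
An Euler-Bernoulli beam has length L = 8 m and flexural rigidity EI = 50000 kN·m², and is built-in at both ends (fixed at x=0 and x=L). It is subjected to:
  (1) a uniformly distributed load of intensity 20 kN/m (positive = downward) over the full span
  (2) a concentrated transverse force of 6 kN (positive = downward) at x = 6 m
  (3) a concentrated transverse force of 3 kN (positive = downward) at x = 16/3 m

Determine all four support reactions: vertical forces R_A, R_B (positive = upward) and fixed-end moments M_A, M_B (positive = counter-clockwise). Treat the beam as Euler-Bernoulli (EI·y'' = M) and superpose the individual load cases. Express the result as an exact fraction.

R_A = 11767/144 kN, M_A = 3985/36 kN·m, R_B = 12569/144 kN, M_B = -4211/36 kN·m

Load 1 — uniform load w=20 kN/m over full span:
  R_A = wL/2 = 20·8/2 = 80 kN
  M_A = wL²/12 = 20·8²/12 = 320/3 kN·m
  R_B = wL/2 = 20·8/2 = 80 kN
  M_B = -wL²/12 = -20·8²/12 = -320/3 kN·m
Load 2 — point force P=6 kN at a=6 m (b=L-a=2):
  R_A = Pb²(3a+b)/L³ = 6·2²·(3·6+2)/8³ = 15/16 kN
  M_A = Pab²/L² = 6·6·2²/8² = 9/4 kN·m
  R_B = Pa²(a+3b)/L³ = 6·6²·(6+3·2)/8³ = 81/16 kN
  M_B = -Pa²b/L² = -6·6²·2/8² = -27/4 kN·m
Load 3 — point force P=3 kN at a=16/3 m (b=L-a=8/3):
  R_A = Pb²(3a+b)/L³ = 3·(8/3)²·(3·(16/3)+(8/3))/8³ = 7/9 kN
  M_A = Pab²/L² = 3·(16/3)·(8/3)²/8² = 16/9 kN·m
  R_B = Pa²(a+3b)/L³ = 3·(16/3)²·((16/3)+3·(8/3))/8³ = 20/9 kN
  M_B = -Pa²b/L² = -3·(16/3)²·(8/3)/8² = -32/9 kN·m
Superposition: R_A = 11767/144 kN, M_A = 3985/36 kN·m, R_B = 12569/144 kN, M_B = -4211/36 kN·m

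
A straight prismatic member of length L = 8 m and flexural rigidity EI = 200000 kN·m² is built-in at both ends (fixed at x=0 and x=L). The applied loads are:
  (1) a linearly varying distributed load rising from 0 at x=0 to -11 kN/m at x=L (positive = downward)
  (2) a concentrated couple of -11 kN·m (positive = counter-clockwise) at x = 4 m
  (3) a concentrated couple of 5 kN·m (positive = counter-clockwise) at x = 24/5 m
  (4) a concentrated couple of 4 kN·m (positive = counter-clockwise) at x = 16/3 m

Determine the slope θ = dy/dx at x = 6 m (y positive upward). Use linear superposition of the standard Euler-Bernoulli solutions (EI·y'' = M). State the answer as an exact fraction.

Load 1 — triangular load w₀=-11 kN/m (0→w₀ over full span):
  θ_1 = -w₀(2x(L-x)(L-2x)(x+2L)+x²(L-x)²)/(120LEI) = -(-11)·(2·6·(8-6)·(8-2·6)·(6+2·8)+6²·(8-6)²)/(120·8·200000) = -451/4000000 rad
Load 2 — applied couple M₀=-11 kN·m at a=4 m (b=L-a=4):
  θ_2 = (R_Ax²/2 - M_Ax - M₀(x-a))/EI  [x>a] with R_A=-33/16, M_A=-11/4 = ((-33/16)·6²/2 - (-11/4)·6 - (-11)·(6-4))/200000 = 11/1600000 rad
Load 3 — applied couple M₀=5 kN·m at a=24/5 m (b=L-a=16/5):
  θ_3 = (R_Ax²/2 - M_Ax - M₀(x-a))/EI  [x>a] with R_A=9/10, M_A=8/5 = ((9/10)·6²/2 - (8/5)·6 - 5·(6-(24/5)))/200000 = 3/1000000 rad
Load 4 — applied couple M₀=4 kN·m at a=16/3 m (b=L-a=8/3):
  θ_4 = (R_Ax²/2 - M_Ax - M₀(x-a))/EI  [x>a] with R_A=2/3, M_A=4/3 = ((2/3)·6²/2 - (4/3)·6 - 4·(6-(16/3)))/200000 = 1/150000 rad
Superposition: θ = Σ θ_i = -2309/24000000 rad ≈ -0.000096 rad

θ(6) = -2309/24000000 rad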